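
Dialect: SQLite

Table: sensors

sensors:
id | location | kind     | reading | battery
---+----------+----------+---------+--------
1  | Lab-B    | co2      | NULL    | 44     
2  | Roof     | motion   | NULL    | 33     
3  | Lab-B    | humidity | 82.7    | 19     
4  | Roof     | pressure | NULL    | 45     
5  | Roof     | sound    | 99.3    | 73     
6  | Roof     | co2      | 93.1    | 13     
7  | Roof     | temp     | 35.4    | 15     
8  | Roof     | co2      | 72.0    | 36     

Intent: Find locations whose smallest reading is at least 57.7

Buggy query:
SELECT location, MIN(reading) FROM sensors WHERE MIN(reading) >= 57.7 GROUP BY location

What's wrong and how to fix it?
Bug: Aggregates like MIN are computed per group after WHERE runs

Fix: Use HAVING for the per-group MIN condition

Corrected query:
SELECT location, MIN(reading) FROM sensors GROUP BY location HAVING MIN(reading) >= 57.7

Result:
location | MIN(reading)
---------+-------------
Lab-B    | 82.7        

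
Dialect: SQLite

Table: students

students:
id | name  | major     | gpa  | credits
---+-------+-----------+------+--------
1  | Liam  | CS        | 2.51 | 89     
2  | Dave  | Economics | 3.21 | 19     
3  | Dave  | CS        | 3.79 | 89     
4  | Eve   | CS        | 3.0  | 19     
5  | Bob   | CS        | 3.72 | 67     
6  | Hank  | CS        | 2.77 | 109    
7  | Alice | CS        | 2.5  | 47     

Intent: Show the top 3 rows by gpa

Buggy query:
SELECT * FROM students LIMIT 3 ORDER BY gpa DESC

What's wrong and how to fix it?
Bug: ORDER BY cannot follow LIMIT; LIMIT is the final clause

Fix: Swap the clauses: ORDER BY first, then LIMIT

Corrected query:
SELECT * FROM students ORDER BY gpa DESC LIMIT 3

Result:
id | name | major     | gpa  | credits
---+------+-----------+------+--------
3  | Dave | CS        | 3.79 | 89     
5  | Bob  | CS        | 3.72 | 67     
2  | Dave | Economics | 3.21 | 19     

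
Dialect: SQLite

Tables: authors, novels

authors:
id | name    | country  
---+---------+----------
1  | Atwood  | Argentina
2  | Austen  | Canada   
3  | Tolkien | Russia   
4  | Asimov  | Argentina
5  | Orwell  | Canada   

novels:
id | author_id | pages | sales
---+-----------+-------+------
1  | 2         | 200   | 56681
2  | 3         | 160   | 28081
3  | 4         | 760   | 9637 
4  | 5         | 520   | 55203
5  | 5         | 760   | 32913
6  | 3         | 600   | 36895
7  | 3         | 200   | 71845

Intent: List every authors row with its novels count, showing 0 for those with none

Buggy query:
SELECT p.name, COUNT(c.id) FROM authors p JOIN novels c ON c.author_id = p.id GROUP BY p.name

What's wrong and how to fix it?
Bug: INNER JOIN drops authors rows that have no matching novels rows

Fix: Switch to LEFT JOIN to retain unmatched parent rows

Corrected query:
SELECT p.name, COUNT(c.id) FROM authors p LEFT JOIN novels c ON c.author_id = p.id GROUP BY p.name

Result:
name    | COUNT(c.id)
--------+------------
Asimov  | 1          
Atwood  | 0          
Austen  | 1          
Orwell  | 2          
Tolkien | 3          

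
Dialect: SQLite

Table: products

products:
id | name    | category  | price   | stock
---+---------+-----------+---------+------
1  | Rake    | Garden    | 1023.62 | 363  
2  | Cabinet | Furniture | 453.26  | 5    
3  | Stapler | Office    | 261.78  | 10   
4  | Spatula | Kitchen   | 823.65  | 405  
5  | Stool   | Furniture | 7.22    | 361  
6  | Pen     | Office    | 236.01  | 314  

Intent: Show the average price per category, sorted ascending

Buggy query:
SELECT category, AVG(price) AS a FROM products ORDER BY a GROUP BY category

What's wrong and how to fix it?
Bug: GROUP BY must precede ORDER BY

Fix: Reorder: SELECT … FROM … GROUP BY … ORDER BY …

Corrected query:
SELECT category, AVG(price) AS a FROM products GROUP BY category ORDER BY a

Result:
category  | a      
----------+--------
Furniture | 230.24 
Office    | 248.895
Kitchen   | 823.65 
Garden    | 1023.62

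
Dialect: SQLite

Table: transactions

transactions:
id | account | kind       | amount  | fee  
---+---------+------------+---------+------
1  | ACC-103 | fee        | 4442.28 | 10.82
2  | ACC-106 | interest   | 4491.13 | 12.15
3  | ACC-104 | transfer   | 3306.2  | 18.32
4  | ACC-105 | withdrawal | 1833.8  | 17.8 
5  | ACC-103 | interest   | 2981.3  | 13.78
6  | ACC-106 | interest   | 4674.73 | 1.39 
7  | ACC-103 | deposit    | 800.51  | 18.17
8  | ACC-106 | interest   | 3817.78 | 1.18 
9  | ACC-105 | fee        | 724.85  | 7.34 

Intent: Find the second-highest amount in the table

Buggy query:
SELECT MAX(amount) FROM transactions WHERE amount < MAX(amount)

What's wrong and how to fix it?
Bug: The inner MAX is an aggregate inside WHERE, which is not allowed

Fix: Compute the overall MAX in a subquery, then take MAX of rows below it

Corrected query:
SELECT MAX(amount) FROM transactions WHERE amount < (SELECT MAX(amount) FROM transactions)

Result:
MAX(amount)
-----------
4491.13    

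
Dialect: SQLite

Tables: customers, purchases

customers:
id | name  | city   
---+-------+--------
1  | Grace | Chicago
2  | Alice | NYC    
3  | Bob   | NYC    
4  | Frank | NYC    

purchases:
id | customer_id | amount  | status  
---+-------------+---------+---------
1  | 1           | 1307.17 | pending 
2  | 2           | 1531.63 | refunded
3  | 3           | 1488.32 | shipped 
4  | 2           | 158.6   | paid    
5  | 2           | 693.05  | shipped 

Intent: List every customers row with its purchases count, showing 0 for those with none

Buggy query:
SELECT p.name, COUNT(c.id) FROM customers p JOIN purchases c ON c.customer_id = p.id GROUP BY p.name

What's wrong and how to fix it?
Bug: INNER JOIN drops customers rows that have no matching purchases rows

Fix: Use LEFT JOIN so parents without children still appear (COUNT(c.id) gives 0)

Corrected query:
SELECT p.name, COUNT(c.id) FROM customers p LEFT JOIN purchases c ON c.customer_id = p.id GROUP BY p.name

Result:
name  | COUNT(c.id)
------+------------
Alice | 3          
Bob   | 1          
Frank | 0          
Grace | 1          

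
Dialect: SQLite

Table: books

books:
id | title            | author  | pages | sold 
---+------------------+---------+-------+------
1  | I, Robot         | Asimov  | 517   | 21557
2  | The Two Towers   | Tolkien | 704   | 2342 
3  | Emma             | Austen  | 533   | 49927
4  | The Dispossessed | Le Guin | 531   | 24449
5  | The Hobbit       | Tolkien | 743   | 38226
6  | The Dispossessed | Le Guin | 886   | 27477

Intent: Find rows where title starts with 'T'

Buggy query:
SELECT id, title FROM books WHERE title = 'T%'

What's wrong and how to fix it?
Bug: '=' compares the literal string including the % character; pattern matching needs LIKE

Fix: Replace '=' with LIKE so 'T%' is treated as a pattern

Corrected query:
SELECT id, title FROM books WHERE title LIKE 'T%'

Result:
id | title           
---+-----------------
2  | The Two Towers  
4  | The Dispossessed
5  | The Hobbit      
6  | The Dispossessed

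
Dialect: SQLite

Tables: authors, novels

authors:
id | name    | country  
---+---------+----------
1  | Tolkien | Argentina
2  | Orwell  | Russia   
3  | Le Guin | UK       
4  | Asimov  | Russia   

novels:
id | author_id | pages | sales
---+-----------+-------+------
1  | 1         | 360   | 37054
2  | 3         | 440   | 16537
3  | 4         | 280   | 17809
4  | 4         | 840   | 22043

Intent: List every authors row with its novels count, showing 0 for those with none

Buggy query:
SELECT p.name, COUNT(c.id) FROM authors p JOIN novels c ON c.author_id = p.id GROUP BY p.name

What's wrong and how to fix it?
Bug: INNER JOIN drops authors rows that have no matching novels rows

Fix: Switch to LEFT JOIN to retain unmatched parent rows

Corrected query:
SELECT p.name, COUNT(c.id) FROM authors p LEFT JOIN novels c ON c.author_id = p.id GROUP BY p.name

Result:
name    | COUNT(c.id)
--------+------------
Asimov  | 2          
Le Guin | 1          
Orwell  | 0          
Tolkien | 1          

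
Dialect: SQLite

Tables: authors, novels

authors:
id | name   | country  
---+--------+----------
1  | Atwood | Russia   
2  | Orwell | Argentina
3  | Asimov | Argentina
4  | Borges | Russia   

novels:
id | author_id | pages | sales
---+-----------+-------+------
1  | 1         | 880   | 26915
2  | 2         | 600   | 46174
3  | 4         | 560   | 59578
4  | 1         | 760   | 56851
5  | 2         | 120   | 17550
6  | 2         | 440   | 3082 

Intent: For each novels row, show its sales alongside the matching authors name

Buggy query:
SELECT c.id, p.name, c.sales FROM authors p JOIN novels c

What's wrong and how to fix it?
Bug: Missing join condition: each novels row is matched to all authors rows instead of just its own

Fix: Add ON c.author_id = p.id to the JOIN

Corrected query:
SELECT c.id, p.name, c.sales FROM authors p JOIN novels c ON c.author_id = p.id

Result:
id | name   | sales
---+--------+------
1  | Atwood | 26915
2  | Orwell | 46174
3  | Borges | 59578
4  | Atwood | 56851
5  | Orwell | 17550
6  | Orwell | 3082 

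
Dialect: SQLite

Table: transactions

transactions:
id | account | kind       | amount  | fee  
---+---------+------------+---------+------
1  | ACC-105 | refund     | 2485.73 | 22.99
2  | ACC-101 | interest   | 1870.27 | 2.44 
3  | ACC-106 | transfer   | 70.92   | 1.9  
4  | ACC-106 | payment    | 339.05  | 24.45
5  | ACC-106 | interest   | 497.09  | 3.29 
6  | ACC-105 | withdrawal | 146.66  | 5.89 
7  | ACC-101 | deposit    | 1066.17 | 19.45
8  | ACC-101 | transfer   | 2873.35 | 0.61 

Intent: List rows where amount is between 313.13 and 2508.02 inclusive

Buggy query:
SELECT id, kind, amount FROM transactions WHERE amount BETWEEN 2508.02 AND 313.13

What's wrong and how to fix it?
Bug: The bounds are reversed; BETWEEN a AND b requires a <= b to match anything

Fix: Write BETWEEN 313.13 AND 2508.02

Corrected query:
SELECT id, kind, amount FROM transactions WHERE amount BETWEEN 313.13 AND 2508.02

Result:
id | kind     | amount 
---+----------+--------
1  | refund   | 2485.73
2  | interest | 1870.27
4  | payment  | 339.05 
5  | interest | 497.09 
7  | deposit  | 1066.17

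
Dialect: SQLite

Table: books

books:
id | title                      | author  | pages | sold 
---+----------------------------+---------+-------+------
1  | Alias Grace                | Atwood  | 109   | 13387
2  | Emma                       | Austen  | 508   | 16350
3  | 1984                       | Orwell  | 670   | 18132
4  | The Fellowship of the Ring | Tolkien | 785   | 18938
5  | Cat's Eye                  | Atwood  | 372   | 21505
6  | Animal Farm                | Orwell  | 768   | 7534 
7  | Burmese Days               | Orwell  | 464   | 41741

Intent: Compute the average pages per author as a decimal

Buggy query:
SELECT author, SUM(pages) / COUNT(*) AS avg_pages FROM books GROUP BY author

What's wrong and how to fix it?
Bug: Both operands are integers, so '/' performs integer division and truncates

Fix: Cast one side to REAL so the division keeps the fractional part

Corrected query:
SELECT author, SUM(pages) * 1.0 / COUNT(*) AS avg_pages FROM books GROUP BY author

Result:
author  | avg_pages
--------+----------
Atwood  | 240.5    
Austen  | 508      
Orwell  | 634      
Tolkien | 785      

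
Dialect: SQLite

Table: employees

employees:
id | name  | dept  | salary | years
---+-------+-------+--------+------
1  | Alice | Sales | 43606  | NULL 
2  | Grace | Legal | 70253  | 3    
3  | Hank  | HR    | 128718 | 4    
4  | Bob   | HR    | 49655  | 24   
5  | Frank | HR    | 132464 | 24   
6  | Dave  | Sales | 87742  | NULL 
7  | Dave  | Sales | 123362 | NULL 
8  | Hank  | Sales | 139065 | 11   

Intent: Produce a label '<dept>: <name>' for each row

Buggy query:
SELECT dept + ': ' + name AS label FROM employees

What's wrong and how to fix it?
Bug: SQLite uses || for string concatenation; + coerces text to numbers (yielding 0)

Fix: Use the || operator for string concatenation

Corrected query:
SELECT dept || ': ' || name AS label FROM employees

Result:
label       
------------
Sales: Alice
Legal: Grace
HR: Hank    
HR: Bob     
HR: Frank   
Sales: Dave 
Sales: Dave 
Sales: Hank 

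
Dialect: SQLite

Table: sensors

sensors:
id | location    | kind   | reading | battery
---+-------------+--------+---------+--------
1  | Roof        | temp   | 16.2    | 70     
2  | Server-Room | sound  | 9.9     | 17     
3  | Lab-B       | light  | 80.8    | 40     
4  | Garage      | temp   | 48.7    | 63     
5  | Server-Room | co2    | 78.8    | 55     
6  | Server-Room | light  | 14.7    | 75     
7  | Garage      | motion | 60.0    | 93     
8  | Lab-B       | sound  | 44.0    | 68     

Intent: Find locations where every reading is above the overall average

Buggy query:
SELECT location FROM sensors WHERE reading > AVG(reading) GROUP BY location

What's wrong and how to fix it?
Bug: AVG() is an aggregate; it can't sit directly in WHERE

Fix: Compute the overall average in a scalar subquery and compare each group's MIN against it in HAVING

Corrected query:
SELECT location FROM sensors GROUP BY location HAVING MIN(reading) > (SELECT AVG(reading) FROM sensors)

Result:
location
--------
Garage  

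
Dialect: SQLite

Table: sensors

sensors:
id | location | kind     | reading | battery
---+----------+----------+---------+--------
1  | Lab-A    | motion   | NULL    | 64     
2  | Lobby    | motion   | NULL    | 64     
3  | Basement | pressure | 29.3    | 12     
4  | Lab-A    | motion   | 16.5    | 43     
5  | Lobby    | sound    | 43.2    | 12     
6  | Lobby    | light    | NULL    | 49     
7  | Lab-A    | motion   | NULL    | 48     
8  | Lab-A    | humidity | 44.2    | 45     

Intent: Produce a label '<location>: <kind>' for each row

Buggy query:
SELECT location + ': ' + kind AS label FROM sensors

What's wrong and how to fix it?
Bug: '+' is numeric addition; on text columns SQLite converts them to 0 instead of concatenating

Fix: Use the || operator for string concatenation

Corrected query:
SELECT location || ': ' || kind AS label FROM sensors

Result:
label             
------------------
Lab-A: motion     
Lobby: motion     
Basement: pressure
Lab-A: motion     
Lobby: sound      
Lobby: light      
Lab-A: motion     
Lab-A: humidity   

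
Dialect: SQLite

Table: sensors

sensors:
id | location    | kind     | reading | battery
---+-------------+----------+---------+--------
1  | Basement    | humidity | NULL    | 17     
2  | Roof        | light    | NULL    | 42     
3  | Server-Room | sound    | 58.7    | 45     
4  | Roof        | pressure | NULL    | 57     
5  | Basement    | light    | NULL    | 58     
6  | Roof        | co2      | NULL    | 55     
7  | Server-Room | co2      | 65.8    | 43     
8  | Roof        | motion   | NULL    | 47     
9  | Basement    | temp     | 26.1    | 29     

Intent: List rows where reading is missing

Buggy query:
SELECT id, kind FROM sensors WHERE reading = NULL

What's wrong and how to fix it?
Bug: Comparing to NULL with '=' never matches; NULL = NULL is unknown, not true

Fix: Use IS NULL to test for NULL

Corrected query:
SELECT id, kind FROM sensors WHERE reading IS NULL

Result:
id | kind    
---+---------
1  | humidity
2  | light   
4  | pressure
5  | light   
6  | co2     
8  | motion  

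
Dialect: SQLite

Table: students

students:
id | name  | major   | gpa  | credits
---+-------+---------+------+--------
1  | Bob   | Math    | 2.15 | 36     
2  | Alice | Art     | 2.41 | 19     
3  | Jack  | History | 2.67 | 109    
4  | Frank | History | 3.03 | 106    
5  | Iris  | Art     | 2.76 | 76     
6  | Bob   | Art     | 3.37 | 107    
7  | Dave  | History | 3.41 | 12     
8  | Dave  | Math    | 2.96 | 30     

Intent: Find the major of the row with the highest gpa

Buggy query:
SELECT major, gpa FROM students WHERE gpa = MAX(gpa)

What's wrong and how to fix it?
Bug: WHERE is evaluated per row; an aggregate over the whole table isn't defined there

Fix: Wrap MAX in a scalar subquery so WHERE compares against a single value

Corrected query:
SELECT major, gpa FROM students WHERE gpa = (SELECT MAX(gpa) FROM students)

Result:
major   | gpa 
--------+-----
History | 3.41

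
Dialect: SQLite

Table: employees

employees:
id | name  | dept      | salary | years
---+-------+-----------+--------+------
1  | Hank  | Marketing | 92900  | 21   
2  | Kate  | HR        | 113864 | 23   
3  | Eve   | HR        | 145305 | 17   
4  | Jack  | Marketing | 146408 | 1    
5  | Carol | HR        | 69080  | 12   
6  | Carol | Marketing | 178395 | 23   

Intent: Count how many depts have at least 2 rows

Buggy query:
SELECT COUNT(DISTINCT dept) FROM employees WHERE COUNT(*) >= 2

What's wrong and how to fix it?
Bug: COUNT(*) cannot appear in WHERE; the per-group count doesn't exist yet

Fix: Use a subquery that GROUPs and filters with HAVING, then count its rows

Corrected query:
SELECT COUNT(*) FROM (SELECT dept FROM employees GROUP BY dept HAVING COUNT(*) >= 2)

Result:
COUNT(*)
--------
2       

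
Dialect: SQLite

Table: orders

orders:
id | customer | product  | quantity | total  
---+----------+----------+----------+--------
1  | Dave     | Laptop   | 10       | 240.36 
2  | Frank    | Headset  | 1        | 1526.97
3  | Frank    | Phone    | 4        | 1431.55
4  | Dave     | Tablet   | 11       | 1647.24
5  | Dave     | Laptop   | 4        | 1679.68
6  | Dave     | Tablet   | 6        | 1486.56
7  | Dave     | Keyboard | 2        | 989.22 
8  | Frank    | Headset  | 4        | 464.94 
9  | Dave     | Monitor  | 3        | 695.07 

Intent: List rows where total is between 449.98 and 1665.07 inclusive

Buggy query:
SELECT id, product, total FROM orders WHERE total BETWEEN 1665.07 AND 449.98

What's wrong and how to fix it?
Bug: The bounds are reversed; BETWEEN a AND b requires a <= b to match anything

Fix: Swap the bounds so the smaller value comes first

Corrected query:
SELECT id, product, total FROM orders WHERE total BETWEEN 449.98 AND 1665.07

Result:
id | product  | total  
---+----------+--------
2  | Headset  | 1526.97
3  | Phone    | 1431.55
4  | Tablet   | 1647.24
6  | Tablet   | 1486.56
7  | Keyboard | 989.22 
8  | Headset  | 464.94 
9  | Monitor  | 695.07 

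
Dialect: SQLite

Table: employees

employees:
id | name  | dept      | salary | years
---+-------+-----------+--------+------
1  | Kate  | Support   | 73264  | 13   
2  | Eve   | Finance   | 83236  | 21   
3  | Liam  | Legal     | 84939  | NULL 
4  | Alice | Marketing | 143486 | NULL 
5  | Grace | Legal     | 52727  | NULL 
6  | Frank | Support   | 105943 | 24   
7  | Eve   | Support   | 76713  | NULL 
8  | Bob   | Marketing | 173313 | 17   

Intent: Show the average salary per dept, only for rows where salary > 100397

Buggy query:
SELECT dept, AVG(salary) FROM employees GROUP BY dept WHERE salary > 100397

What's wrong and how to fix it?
Bug: WHERE cannot follow GROUP BY

Fix: Place WHERE between FROM and GROUP BY

Corrected query:
SELECT dept, AVG(salary) FROM employees WHERE salary > 100397 GROUP BY dept

Result:
dept      | AVG(salary)
----------+------------
Marketing | 158399.5   
Support   | 105943     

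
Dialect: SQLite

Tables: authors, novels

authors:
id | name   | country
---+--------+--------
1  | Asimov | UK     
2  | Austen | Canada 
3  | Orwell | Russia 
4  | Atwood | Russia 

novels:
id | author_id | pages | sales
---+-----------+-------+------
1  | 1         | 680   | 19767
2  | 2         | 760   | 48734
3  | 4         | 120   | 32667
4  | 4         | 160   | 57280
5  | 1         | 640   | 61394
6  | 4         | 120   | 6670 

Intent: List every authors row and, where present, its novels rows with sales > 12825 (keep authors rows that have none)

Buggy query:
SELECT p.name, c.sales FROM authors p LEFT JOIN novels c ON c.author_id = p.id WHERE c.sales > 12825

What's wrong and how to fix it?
Bug: A WHERE condition on the right-hand table after LEFT JOIN drops unmatched parents

Fix: Move the right-table condition into the ON clause so unmatched parents are kept

Corrected query:
SELECT p.name, c.sales FROM authors p LEFT JOIN novels c ON c.author_id = p.id AND c.sales > 12825

Result:
name   | sales
-------+------
Asimov | 19767
Asimov | 61394
Austen | 48734
Orwell | NULL 
Atwood | 32667
Atwood | 57280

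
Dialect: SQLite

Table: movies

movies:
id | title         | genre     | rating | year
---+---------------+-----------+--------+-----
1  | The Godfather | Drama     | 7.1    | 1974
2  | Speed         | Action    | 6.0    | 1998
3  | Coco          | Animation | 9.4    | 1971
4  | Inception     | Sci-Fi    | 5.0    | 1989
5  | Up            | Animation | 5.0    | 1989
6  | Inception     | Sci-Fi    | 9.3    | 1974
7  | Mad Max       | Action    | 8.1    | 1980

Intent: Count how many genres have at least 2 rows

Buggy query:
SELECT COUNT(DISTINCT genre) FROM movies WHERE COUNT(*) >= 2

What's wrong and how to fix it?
Bug: COUNT(*) cannot appear in WHERE; the per-group count doesn't exist yet

Fix: Group first with HAVING COUNT(*) >= 2, then COUNT the resulting groups

Corrected query:
SELECT COUNT(*) FROM (SELECT genre FROM movies GROUP BY genre HAVING COUNT(*) >= 2)

Result:
COUNT(*)
--------
3       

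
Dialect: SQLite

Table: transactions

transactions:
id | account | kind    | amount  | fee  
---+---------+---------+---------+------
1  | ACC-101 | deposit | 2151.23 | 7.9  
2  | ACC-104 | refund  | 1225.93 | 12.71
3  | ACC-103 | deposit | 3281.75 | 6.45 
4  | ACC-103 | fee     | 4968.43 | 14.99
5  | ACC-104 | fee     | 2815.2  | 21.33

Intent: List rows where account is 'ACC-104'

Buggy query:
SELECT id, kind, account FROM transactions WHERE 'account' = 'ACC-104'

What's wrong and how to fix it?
Bug: 'account' in single quotes is a string literal, not the column; the comparison is literal-vs-literal and never true

Fix: Reference the column as account without single quotes

Corrected query:
SELECT id, kind, account FROM transactions WHERE account = 'ACC-104'

Result:
id | kind   | account
---+--------+--------
2  | refund | ACC-104
5  | fee    | ACC-104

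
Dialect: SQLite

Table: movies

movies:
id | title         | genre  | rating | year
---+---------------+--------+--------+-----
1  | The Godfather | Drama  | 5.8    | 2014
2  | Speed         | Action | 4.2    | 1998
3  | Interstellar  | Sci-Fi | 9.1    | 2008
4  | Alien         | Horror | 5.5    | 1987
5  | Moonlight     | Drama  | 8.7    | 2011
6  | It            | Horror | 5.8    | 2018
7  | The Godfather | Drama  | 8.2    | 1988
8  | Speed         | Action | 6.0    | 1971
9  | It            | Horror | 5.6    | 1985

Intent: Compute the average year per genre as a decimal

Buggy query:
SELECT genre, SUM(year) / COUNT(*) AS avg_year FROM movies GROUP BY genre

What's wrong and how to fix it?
Bug: SUM(year) and COUNT(*) are both integers; the division truncates the fractional part

Fix: Cast one side to REAL so the division keeps the fractional part

Corrected query:
SELECT genre, SUM(year) * 1.0 / COUNT(*) AS avg_year FROM movies GROUP BY genre

Result:
genre  | avg_year   
-------+------------
Action | 1984.5     
Drama  | 2004.333333
Horror | 1996.666667
Sci-Fi | 2008       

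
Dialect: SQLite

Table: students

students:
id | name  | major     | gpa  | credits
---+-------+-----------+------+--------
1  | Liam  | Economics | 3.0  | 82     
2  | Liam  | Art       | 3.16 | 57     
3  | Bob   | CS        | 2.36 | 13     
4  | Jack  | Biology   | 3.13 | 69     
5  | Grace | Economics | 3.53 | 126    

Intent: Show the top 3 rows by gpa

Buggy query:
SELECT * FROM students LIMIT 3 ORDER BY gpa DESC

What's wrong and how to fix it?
Bug: LIMIT must come after ORDER BY

Fix: Swap the clauses: ORDER BY first, then LIMIT

Corrected query:
SELECT * FROM students ORDER BY gpa DESC LIMIT 3

Result:
id | name  | major     | gpa  | credits
---+-------+-----------+------+--------
5  | Grace | Economics | 3.53 | 126    
2  | Liam  | Art       | 3.16 | 57     
4  | Jack  | Biology   | 3.13 | 69     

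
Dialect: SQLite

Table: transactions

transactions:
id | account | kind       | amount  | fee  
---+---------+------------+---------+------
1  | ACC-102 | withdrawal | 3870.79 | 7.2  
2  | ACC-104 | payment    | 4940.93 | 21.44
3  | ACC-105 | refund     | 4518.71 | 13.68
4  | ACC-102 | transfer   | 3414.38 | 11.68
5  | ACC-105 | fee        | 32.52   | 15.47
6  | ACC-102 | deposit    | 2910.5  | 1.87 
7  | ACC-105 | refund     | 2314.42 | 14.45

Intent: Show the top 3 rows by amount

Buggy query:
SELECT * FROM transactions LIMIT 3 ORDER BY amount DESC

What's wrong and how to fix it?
Bug: ORDER BY cannot follow LIMIT; LIMIT is the final clause

Fix: Sort with ORDER BY, then apply LIMIT

Corrected query:
SELECT * FROM transactions ORDER BY amount DESC LIMIT 3

Result:
id | account | kind       | amount  | fee  
---+---------+------------+---------+------
2  | ACC-104 | payment    | 4940.93 | 21.44
3  | ACC-105 | refund     | 4518.71 | 13.68
1  | ACC-102 | withdrawal | 3870.79 | 7.2  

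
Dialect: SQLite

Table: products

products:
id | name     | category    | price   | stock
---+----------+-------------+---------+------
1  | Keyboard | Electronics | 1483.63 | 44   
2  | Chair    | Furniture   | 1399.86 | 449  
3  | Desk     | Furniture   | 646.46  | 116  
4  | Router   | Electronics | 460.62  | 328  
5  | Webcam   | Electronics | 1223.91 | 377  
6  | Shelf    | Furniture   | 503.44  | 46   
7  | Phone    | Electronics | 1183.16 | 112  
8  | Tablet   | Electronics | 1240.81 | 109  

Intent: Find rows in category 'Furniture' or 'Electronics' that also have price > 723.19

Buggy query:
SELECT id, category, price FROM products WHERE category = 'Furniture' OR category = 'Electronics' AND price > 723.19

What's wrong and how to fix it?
Bug: Without parentheses, AND is evaluated before OR, so the price filter only applies to the 'Electronics' branch

Fix: Add parentheses around the OR so the AND applies to both alternatives

Corrected query:
SELECT id, category, price FROM products WHERE (category = 'Furniture' OR category = 'Electronics') AND price > 723.19

Result:
id | category    | price  
---+-------------+--------
1  | Electronics | 1483.63
2  | Furniture   | 1399.86
5  | Electronics | 1223.91
7  | Electronics | 1183.16
8  | Electronics | 1240.81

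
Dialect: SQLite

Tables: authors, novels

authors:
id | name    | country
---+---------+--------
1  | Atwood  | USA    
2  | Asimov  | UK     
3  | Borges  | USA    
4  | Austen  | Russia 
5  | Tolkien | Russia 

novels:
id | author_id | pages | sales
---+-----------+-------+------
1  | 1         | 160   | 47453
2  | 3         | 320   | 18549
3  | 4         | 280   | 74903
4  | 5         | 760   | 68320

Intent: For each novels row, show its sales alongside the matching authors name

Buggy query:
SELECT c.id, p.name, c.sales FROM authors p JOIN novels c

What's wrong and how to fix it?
Bug: JOIN with no ON clause produces a cartesian product; every novels row pairs with every authors row

Fix: Add ON c.author_id = p.id to the JOIN

Corrected query:
SELECT c.id, p.name, c.sales FROM authors p JOIN novels c ON c.author_id = p.id

Result:
id | name    | sales
---+---------+------
1  | Atwood  | 47453
2  | Borges  | 18549
3  | Austen  | 74903
4  | Tolkien | 68320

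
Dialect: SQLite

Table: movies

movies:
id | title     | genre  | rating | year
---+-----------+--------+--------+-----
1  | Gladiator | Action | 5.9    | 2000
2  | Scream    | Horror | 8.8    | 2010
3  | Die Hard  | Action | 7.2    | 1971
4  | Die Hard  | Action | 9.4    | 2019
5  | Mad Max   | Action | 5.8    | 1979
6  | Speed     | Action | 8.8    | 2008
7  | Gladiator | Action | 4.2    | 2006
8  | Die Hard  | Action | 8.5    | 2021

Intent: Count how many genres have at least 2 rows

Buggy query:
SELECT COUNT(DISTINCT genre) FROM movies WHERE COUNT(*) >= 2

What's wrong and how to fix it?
Bug: WHERE filters individual rows, not groups, so a group-level COUNT is invalid there

Fix: Use a subquery that GROUPs and filters with HAVING, then count its rows

Corrected query:
SELECT COUNT(*) FROM (SELECT genre FROM movies GROUP BY genre HAVING COUNT(*) >= 2)

Result:
COUNT(*)
--------
1       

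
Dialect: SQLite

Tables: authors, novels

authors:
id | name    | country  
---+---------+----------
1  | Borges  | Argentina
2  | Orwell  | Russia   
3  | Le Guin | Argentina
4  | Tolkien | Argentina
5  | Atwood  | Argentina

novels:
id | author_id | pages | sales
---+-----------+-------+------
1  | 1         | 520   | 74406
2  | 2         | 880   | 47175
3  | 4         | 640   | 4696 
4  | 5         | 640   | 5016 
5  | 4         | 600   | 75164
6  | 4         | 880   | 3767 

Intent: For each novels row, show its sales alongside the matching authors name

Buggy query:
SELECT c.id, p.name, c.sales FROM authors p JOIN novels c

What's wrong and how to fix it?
Bug: Missing join condition: each novels row is matched to all authors rows instead of just its own

Fix: Specify the join condition linking the foreign key to the parent id

Corrected query:
SELECT c.id, p.name, c.sales FROM authors p JOIN novels c ON c.author_id = p.id

Result:
id | name    | sales
---+---------+------
1  | Borges  | 74406
2  | Orwell  | 47175
3  | Tolkien | 4696 
4  | Atwood  | 5016 
5  | Tolkien | 75164
6  | Tolkien | 3767 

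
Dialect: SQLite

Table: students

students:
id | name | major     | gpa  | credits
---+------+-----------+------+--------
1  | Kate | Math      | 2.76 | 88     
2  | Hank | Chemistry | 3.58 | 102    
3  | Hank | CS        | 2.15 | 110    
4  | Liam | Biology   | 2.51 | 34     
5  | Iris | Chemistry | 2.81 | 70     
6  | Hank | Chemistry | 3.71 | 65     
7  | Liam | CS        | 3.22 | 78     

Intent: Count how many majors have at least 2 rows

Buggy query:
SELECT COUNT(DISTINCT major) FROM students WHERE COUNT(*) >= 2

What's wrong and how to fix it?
Bug: WHERE filters individual rows, not groups, so a group-level COUNT is invalid there

Fix: Use a subquery that GROUPs and filters with HAVING, then count its rows

Corrected query:
SELECT COUNT(*) FROM (SELECT major FROM students GROUP BY major HAVING COUNT(*) >= 2)

Result:
COUNT(*)
--------
2       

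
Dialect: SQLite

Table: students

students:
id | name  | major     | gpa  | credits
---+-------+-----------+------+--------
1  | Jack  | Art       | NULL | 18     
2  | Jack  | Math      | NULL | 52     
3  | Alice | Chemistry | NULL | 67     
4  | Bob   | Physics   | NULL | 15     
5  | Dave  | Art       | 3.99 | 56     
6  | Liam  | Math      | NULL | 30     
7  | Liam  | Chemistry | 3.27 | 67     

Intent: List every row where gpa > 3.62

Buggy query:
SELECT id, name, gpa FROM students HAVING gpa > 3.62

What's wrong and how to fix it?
Bug: HAVING filters the output of aggregation, but this query has no GROUP BY and no aggregate functions, so SQLite rejects it (HAVING clause on a non-aggregate query); the condition here is per row

Fix: Replace HAVING with WHERE since the condition applies to individual rows

Corrected query:
SELECT id, name, gpa FROM students WHERE gpa > 3.62

Result:
id | name | gpa 
---+------+-----
5  | Dave | 3.99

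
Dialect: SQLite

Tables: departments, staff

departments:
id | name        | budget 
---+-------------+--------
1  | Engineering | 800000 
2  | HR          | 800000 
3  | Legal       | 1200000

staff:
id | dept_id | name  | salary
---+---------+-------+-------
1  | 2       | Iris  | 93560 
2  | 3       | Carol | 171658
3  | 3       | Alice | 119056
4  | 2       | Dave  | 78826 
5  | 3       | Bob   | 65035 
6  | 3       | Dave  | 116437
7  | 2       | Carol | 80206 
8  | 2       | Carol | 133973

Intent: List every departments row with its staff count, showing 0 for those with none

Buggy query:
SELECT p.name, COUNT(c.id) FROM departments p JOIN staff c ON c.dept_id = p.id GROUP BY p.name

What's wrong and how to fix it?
Bug: An inner join excludes parents with zero children

Fix: Switch to LEFT JOIN to retain unmatched parent rows

Corrected query:
SELECT p.name, COUNT(c.id) FROM departments p LEFT JOIN staff c ON c.dept_id = p.id GROUP BY p.name

Result:
name        | COUNT(c.id)
------------+------------
Engineering | 0          
HR          | 4          
Legal       | 4          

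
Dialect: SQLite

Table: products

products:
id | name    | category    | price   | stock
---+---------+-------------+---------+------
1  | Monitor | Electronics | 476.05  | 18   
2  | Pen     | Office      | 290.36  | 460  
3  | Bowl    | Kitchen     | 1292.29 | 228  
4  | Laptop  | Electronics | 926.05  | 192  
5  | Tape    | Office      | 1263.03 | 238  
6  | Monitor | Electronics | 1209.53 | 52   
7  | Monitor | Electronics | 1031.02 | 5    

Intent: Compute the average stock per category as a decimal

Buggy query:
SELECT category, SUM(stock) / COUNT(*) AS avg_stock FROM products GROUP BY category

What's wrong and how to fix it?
Bug: Both operands are integers, so '/' performs integer division and truncates

Fix: Multiply by 1.0 (or CAST to REAL) to force floating-point division

Corrected query:
SELECT category, SUM(stock) * 1.0 / COUNT(*) AS avg_stock FROM products GROUP BY category

Result:
category    | avg_stock
------------+----------
Electronics | 66.75    
Kitchen     | 228      
Office      | 349      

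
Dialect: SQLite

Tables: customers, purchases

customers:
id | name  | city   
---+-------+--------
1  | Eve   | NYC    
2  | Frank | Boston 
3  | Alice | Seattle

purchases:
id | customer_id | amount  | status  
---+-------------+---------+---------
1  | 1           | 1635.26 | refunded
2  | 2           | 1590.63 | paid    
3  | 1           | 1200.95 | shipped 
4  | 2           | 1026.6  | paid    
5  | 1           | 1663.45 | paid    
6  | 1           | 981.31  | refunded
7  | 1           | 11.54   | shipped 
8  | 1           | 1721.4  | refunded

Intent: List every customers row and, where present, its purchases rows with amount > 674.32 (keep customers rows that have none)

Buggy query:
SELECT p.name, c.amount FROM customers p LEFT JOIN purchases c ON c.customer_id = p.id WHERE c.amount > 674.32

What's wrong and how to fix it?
Bug: A WHERE condition on the right-hand table after LEFT JOIN drops unmatched parents

Fix: Put 'c.amount > 674.32' in the JOIN's ON clause instead of WHERE

Corrected query:
SELECT p.name, c.amount FROM customers p LEFT JOIN purchases c ON c.customer_id = p.id AND c.amount > 674.32

Result:
name  | amount 
------+--------
Eve   | 981.31 
Eve   | 1200.95
Eve   | 1635.26
Eve   | 1663.45
Eve   | 1721.4 
Frank | 1026.6 
Frank | 1590.63
Alice | NULL   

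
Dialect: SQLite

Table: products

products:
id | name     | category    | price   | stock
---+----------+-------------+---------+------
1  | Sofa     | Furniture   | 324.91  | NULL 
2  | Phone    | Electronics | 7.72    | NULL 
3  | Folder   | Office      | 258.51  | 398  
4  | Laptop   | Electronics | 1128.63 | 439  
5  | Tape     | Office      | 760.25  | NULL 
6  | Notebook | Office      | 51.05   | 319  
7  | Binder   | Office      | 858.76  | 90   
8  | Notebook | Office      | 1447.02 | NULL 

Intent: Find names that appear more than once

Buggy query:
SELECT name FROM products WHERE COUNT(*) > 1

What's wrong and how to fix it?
Bug: WHERE can't reference COUNT(*); aggregates are computed after WHERE

Fix: GROUP BY name, then filter groups with HAVING COUNT(*) > 1

Corrected query:
SELECT name FROM products GROUP BY name HAVING COUNT(*) > 1

Result:
name    
--------
Notebook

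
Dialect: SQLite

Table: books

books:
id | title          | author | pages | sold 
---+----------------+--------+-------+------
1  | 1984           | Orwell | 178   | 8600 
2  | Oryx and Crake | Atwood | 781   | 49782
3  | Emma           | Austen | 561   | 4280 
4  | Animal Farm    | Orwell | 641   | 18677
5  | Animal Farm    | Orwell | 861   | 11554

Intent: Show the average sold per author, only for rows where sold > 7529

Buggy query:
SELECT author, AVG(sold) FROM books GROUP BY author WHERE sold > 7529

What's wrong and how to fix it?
Bug: Row-level WHERE must come before GROUP BY in the clause order

Fix: Place WHERE between FROM and GROUP BY

Corrected query:
SELECT author, AVG(sold) FROM books WHERE sold > 7529 GROUP BY author

Result:
author | AVG(sold)   
-------+-------------
Atwood | 49782       
Orwell | 12943.666667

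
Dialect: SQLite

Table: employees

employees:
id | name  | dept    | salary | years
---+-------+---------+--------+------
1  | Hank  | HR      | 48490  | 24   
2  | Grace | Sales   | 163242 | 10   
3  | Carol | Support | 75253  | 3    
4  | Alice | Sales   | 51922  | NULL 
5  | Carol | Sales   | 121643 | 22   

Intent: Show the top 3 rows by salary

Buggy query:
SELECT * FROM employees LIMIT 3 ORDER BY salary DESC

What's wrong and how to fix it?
Bug: LIMIT must come after ORDER BY

Fix: Swap the clauses: ORDER BY first, then LIMIT

Corrected query:
SELECT * FROM employees ORDER BY salary DESC LIMIT 3

Result:
id | name  | dept    | salary | years
---+-------+---------+--------+------
2  | Grace | Sales   | 163242 | 10   
5  | Carol | Sales   | 121643 | 22   
3  | Carol | Support | 75253  | 3    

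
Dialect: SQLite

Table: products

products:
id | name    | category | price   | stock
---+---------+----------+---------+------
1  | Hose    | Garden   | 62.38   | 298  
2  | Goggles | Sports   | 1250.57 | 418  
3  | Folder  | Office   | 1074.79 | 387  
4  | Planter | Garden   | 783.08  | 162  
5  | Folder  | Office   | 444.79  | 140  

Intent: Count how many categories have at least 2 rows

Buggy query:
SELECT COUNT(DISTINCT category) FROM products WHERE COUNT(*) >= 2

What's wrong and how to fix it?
Bug: WHERE filters individual rows, not groups, so a group-level COUNT is invalid there

Fix: Use a subquery that GROUPs and filters with HAVING, then count its rows

Corrected query:
SELECT COUNT(*) FROM (SELECT category FROM products GROUP BY category HAVING COUNT(*) >= 2)

Result:
COUNT(*)
--------
2       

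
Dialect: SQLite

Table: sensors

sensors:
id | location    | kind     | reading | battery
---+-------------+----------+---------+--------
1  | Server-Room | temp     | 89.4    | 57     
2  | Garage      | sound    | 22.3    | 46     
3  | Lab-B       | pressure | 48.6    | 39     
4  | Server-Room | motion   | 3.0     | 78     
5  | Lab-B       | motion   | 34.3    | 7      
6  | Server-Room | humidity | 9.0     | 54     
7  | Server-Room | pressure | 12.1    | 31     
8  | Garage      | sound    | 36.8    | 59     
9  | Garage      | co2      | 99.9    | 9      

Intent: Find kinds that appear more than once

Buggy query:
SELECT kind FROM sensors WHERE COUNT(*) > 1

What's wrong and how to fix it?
Bug: COUNT(*) is an aggregate and cannot be used in WHERE

Fix: GROUP BY kind, then filter groups with HAVING COUNT(*) > 1

Corrected query:
SELECT kind FROM sensors GROUP BY kind HAVING COUNT(*) > 1

Result:
kind    
--------
motion  
pressure
sound   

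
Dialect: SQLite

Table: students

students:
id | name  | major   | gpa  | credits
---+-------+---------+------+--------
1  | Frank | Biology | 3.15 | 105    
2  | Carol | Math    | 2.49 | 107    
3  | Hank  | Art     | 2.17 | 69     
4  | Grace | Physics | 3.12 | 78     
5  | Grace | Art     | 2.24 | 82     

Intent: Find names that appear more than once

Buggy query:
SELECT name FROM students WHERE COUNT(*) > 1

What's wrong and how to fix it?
Bug: COUNT(*) is an aggregate and cannot be used in WHERE

Fix: GROUP BY name, then filter groups with HAVING COUNT(*) > 1

Corrected query:
SELECT name FROM students GROUP BY name HAVING COUNT(*) > 1

Result:
name 
-----
Grace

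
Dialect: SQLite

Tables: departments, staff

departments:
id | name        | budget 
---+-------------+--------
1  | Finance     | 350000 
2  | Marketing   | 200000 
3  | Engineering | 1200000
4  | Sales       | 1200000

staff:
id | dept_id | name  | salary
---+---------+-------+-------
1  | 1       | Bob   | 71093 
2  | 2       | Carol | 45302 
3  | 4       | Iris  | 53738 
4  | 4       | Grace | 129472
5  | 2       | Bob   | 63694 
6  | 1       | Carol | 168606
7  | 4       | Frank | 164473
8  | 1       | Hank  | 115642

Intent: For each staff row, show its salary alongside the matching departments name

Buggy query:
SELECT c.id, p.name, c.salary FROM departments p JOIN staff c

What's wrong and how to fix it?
Bug: JOIN with no ON clause produces a cartesian product; every staff row pairs with every departments row

Fix: Specify the join condition linking the foreign key to the parent id

Corrected query:
SELECT c.id, p.name, c.salary FROM departments p JOIN staff c ON c.dept_id = p.id

Result:
id | name      | salary
---+-----------+-------
1  | Finance   | 71093 
2  | Marketing | 45302 
3  | Sales     | 53738 
4  | Sales     | 129472
5  | Marketing | 63694 
6  | Finance   | 168606
7  | Sales     | 164473
8  | Finance   | 115642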